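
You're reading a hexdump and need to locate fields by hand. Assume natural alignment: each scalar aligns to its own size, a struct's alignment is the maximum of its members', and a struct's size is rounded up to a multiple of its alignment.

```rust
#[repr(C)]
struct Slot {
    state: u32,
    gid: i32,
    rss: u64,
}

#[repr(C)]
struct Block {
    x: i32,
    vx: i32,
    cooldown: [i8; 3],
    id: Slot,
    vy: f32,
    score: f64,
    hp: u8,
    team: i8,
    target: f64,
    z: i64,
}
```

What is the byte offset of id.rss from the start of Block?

24

Slot: state at 0 (size 4, align 4) → ends 4; gid at 4 (size 4, align 4) → ends 8; rss at 8 (size 8, align 8) → ends 16; total 16 bytes, alignment 8
x at 0 (size 4, align 4) → ends 4
vx at 4 (size 4, align 4) → ends 8
cooldown at 8 (size 3, align 1) → ends 11
pad 5 to align 8 for id
id at 16 (size 16, align 8) → ends 32
within Slot: rss at 8
16 + 8 = 24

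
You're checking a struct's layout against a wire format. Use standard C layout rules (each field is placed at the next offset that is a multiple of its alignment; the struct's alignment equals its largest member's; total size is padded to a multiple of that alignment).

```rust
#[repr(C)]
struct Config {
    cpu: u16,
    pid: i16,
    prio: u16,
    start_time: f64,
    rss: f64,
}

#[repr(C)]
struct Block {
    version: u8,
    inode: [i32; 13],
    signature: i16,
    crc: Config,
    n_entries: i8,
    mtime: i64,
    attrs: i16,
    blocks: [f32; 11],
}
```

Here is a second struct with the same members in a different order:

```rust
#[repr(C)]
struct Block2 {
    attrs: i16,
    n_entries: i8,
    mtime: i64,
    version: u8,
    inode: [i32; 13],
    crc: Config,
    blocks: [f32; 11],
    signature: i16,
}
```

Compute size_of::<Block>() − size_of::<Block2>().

Config: @0: cpu [2B, align 2] → 2; @2: pid [2B, align 2] → 4; @4: prio [2B, align 2] → 6; +2 pad (align 8); @8: start_time [8B, align 8] → 16; @16: rss [8B, align 8] → 24; size 24, align 8
@0: version [1B, align 1] → 1
+3 pad (align 4)
@4: inode [52B, align 4] → 56
@56: signature [2B, align 2] → 58
+6 pad (align 8)
@64: crc [24B, align 8] → 88
@88: n_entries [1B, align 1] → 89
+7 pad (align 8)
@96: mtime [8B, align 8] → 104
@104: attrs [2B, align 2] → 106
+2 pad (align 4)
@108: blocks [44B, align 4] → 152
size 152, align 8
— Block2 —
@0: attrs [2B, align 2] → 2
@2: n_entries [1B, align 1] → 3
+5 pad (align 8)
@8: mtime [8B, align 8] → 16
@16: version [1B, align 1] → 17
+3 pad (align 4)
@20: inode [52B, align 4] → 72
@72: crc [24B, align 8] → 96
@96: blocks [44B, align 4] → 140
@140: signature [2B, align 2] → 142
+2 tail pad (align 8)
size 144, align 8
152 − 144 = 8

8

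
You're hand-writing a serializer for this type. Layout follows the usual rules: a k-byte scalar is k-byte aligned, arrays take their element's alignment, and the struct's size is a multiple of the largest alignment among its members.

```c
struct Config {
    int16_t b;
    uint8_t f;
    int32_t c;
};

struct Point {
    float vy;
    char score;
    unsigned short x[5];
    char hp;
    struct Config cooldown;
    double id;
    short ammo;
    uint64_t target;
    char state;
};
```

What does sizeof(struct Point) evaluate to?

Config: 0..2  b  (2B, 2-aligned); 2..3  f  (1B, 1-aligned); 3..4  -- padding (1B); 4..8  c  (4B, 4-aligned); sizeof = 8, alignof = 4
0..4  vy  (4B, 4-aligned)
4..5  score  (1B, 1-aligned)
5..6  -- padding (1B)
6..16  x  (10B, 2-aligned)
16..17  hp  (1B, 1-aligned)
17..20  -- padding (3B)
20..28  cooldown  (8B, 4-aligned)
28..32  -- padding (4B)
32..40  id  (8B, 8-aligned)
40..42  ammo  (2B, 2-aligned)
42..48  -- padding (6B)
48..56  target  (8B, 8-aligned)
56..57  state  (1B, 1-aligned)
57..64  -- tail padding (7B)
sizeof = 64, alignof = 8

64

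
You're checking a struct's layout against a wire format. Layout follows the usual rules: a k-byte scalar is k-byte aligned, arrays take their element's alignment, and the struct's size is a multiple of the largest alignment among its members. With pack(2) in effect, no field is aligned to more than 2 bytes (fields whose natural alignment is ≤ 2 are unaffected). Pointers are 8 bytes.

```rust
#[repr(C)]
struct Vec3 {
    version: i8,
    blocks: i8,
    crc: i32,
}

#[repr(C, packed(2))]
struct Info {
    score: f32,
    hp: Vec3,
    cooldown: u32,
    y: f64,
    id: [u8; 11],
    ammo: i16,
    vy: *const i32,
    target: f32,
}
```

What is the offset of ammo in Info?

Vec3: @0: version [1B, align 1] → 1; @1: blocks [1B, align 1] → 2; +2 pad (align 4); @4: crc [4B, align 4] → 8; size 8, align 4
@0: score [4B, align 2] → 4
@4: hp [8B, align 2] → 12
@12: cooldown [4B, align 2] → 16
@16: y [8B, align 2] → 24
@24: id [11B, align 1] → 35
+1 pad (align 2)
@36: ammo [2B, align 2] → 38

36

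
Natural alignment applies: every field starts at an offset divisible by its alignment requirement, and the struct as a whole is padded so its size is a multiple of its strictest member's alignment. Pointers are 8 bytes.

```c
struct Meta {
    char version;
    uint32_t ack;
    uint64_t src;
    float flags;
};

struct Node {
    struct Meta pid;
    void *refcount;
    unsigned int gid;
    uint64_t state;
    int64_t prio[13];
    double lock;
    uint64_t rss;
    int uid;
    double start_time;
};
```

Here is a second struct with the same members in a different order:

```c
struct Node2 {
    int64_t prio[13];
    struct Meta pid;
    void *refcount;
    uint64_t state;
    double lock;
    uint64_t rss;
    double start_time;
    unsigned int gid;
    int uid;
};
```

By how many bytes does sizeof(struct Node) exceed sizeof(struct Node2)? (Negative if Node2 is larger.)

Meta: version at 0 (size 1, align 1) → ends 1; pad 3 to align 4 for ack; ack at 4 (size 4, align 4) → ends 8; src at 8 (size 8, align 8) → ends 16; flags at 16 (size 4, align 4) → ends 20; tail pad 4 to reach multiple of 8; total 24 bytes, alignment 8
pid at 0 (size 24, align 8) → ends 24
refcount at 24 (size 8, align 8) → ends 32
gid at 32 (size 4, align 4) → ends 36
pad 4 to align 8 for state
state at 40 (size 8, align 8) → ends 48
prio at 48 (size 104, align 8) → ends 152
lock at 152 (size 8, align 8) → ends 160
rss at 160 (size 8, align 8) → ends 168
uid at 168 (size 4, align 4) → ends 172
pad 4 to align 8 for start_time
start_time at 176 (size 8, align 8) → ends 184
total 184 bytes, alignment 8
— Node2 —
prio at 0 (size 104, align 8) → ends 104
pid at 104 (size 24, align 8) → ends 128
refcount at 128 (size 8, align 8) → ends 136
state at 136 (size 8, align 8) → ends 144
lock at 144 (size 8, align 8) → ends 152
rss at 152 (size 8, align 8) → ends 160
start_time at 160 (size 8, align 8) → ends 168
gid at 168 (size 4, align 4) → ends 172
uid at 172 (size 4, align 4) → ends 176
total 176 bytes, alignment 8
184 − 176 = 8

8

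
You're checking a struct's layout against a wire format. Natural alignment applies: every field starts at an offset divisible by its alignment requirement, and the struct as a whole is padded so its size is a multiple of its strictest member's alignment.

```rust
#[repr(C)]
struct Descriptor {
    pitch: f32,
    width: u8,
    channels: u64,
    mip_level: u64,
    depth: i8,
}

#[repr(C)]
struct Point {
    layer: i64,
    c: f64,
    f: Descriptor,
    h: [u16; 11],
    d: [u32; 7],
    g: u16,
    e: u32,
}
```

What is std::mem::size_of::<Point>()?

112 bytes

Descriptor: 0..4  pitch  (4B, 4-aligned); 4..5  width  (1B, 1-aligned); 5..8  -- padding (3B); 8..16  channels  (8B, 8-aligned); 16..24  mip_level  (8B, 8-aligned); 24..25  depth  (1B, 1-aligned); 25..32  -- tail padding (7B); sizeof = 32, alignof = 8
0..8  layer  (8B, 8-aligned)
8..16  c  (8B, 8-aligned)
16..48  f  (32B, 8-aligned)
48..70  h  (22B, 2-aligned)
70..72  -- padding (2B)
72..100  d  (28B, 4-aligned)
100..102  g  (2B, 2-aligned)
102..104  -- padding (2B)
104..108  e  (4B, 4-aligned)
108..112  -- tail padding (4B)
sizeof = 112, alignof = 8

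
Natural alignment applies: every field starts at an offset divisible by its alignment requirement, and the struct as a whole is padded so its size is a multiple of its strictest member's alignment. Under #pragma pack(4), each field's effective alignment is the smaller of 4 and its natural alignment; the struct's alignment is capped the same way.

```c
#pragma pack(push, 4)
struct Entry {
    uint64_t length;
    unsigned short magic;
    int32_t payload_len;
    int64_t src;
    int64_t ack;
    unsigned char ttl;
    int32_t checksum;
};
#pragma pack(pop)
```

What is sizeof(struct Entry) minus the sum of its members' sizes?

5

length at 0 (size 8, align 4) → ends 8
magic at 8 (size 2, align 2) → ends 10
pad 2 to align 4 for payload_len
payload_len at 12 (size 4, align 4) → ends 16
src at 16 (size 8, align 4) → ends 24
ack at 24 (size 8, align 4) → ends 32
ttl at 32 (size 1, align 1) → ends 33
pad 3 to align 4 for checksum
checksum at 36 (size 4, align 4) → ends 40
total 40 bytes, alignment 4
data bytes 35, size 40 → padding 5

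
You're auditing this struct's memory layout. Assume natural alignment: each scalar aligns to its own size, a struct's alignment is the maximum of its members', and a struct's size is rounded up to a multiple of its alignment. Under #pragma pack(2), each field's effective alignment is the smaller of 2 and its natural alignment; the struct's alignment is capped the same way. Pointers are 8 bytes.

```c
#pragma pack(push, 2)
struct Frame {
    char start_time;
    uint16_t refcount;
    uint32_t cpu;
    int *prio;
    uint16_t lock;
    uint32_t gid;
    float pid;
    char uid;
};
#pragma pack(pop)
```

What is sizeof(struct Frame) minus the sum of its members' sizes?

start_time at 0 (size 1, align 1) → ends 1
pad 1 to align 2 for refcount
refcount at 2 (size 2, align 2) → ends 4
cpu at 4 (size 4, align 2) → ends 8
prio at 8 (size 8, align 2) → ends 16
lock at 16 (size 2, align 2) → ends 18
gid at 18 (size 4, align 2) → ends 22
pid at 22 (size 4, align 2) → ends 26
uid at 26 (size 1, align 1) → ends 27
tail pad 1 to reach multiple of 2
total 28 bytes, alignment 2
data bytes 26, size 28 → padding 2

2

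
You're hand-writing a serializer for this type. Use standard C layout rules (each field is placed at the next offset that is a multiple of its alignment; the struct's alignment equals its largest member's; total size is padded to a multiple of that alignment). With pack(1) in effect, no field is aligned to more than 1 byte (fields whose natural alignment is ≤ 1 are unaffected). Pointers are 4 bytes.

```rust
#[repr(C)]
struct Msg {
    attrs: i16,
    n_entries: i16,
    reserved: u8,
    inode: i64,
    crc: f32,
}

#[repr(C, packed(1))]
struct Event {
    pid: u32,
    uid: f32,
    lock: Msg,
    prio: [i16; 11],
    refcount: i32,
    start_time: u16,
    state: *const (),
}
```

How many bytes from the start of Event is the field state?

Msg: @0: attrs [2B, align 2] → 2; @2: n_entries [2B, align 2] → 4; @4: reserved [1B, align 1] → 5; +3 pad (align 8); @8: inode [8B, align 8] → 16; @16: crc [4B, align 4] → 20; +4 tail pad (align 8); size 24, align 8
@0: pid [4B, align 1] → 4
@4: uid [4B, align 1] → 8
@8: lock [24B, align 1] → 32
@32: prio [22B, align 1] → 54
@54: refcount [4B, align 1] → 58
@58: start_time [2B, align 1] → 60
@60: state [4B, align 1] → 64

60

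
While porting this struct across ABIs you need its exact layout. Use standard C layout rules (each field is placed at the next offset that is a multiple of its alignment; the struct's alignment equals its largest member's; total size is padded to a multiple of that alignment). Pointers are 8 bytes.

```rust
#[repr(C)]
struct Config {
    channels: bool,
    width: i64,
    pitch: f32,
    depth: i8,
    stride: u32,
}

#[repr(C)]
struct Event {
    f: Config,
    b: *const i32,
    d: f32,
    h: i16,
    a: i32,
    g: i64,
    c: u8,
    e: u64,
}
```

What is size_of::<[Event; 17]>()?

1360

Config: 0..1  channels  (1B, 1-aligned); 1..8  -- padding (7B); 8..16  width  (8B, 8-aligned); 16..20  pitch  (4B, 4-aligned); 20..21  depth  (1B, 1-aligned); 21..24  -- padding (3B); 24..28  stride  (4B, 4-aligned); 28..32  -- tail padding (4B); sizeof = 32, alignof = 8
0..32  f  (32B, 8-aligned)
32..40  b  (8B, 8-aligned)
40..44  d  (4B, 4-aligned)
44..46  h  (2B, 2-aligned)
46..48  -- padding (2B)
48..52  a  (4B, 4-aligned)
52..56  -- padding (4B)
56..64  g  (8B, 8-aligned)
64..65  c  (1B, 1-aligned)
65..72  -- padding (7B)
72..80  e  (8B, 8-aligned)
sizeof = 80, alignof = 8
array of 17: 17 × 80 = 1360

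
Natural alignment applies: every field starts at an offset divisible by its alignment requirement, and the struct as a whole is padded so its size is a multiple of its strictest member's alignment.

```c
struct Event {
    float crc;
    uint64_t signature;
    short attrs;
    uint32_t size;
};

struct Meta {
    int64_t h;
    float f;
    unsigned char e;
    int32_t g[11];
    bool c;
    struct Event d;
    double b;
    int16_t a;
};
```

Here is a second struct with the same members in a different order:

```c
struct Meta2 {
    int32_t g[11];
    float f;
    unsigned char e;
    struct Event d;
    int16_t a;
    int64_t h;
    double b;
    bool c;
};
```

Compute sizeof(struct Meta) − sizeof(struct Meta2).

Event: 0..4  crc  (4B, 4-aligned); 4..8  -- padding (4B); 8..16  signature  (8B, 8-aligned); 16..18  attrs  (2B, 2-aligned); 18..20  -- padding (2B); 20..24  size  (4B, 4-aligned); sizeof = 24, alignof = 8
0..8  h  (8B, 8-aligned)
8..12  f  (4B, 4-aligned)
12..13  e  (1B, 1-aligned)
13..16  -- padding (3B)
16..60  g  (44B, 4-aligned)
60..61  c  (1B, 1-aligned)
61..64  -- padding (3B)
64..88  d  (24B, 8-aligned)
88..96  b  (8B, 8-aligned)
96..98  a  (2B, 2-aligned)
98..104  -- tail padding (6B)
sizeof = 104, alignof = 8
— Meta2 —
0..44  g  (44B, 4-aligned)
44..48  f  (4B, 4-aligned)
48..49  e  (1B, 1-aligned)
49..56  -- padding (7B)
56..80  d  (24B, 8-aligned)
80..82  a  (2B, 2-aligned)
82..88  -- padding (6B)
88..96  h  (8B, 8-aligned)
96..104  b  (8B, 8-aligned)
104..105  c  (1B, 1-aligned)
105..112  -- tail padding (7B)
sizeof = 112, alignof = 8
104 − 112 = -8

-8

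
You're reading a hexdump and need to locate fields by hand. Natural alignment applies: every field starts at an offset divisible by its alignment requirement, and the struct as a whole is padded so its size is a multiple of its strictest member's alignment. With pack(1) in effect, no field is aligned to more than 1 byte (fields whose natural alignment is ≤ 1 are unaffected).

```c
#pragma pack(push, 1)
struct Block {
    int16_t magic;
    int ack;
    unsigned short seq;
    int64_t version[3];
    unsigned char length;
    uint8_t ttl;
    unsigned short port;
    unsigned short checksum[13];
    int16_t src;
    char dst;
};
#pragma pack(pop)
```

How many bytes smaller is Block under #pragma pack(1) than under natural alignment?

natural layout:
  magic at 0 (size 2, align 2) → ends 2
  pad 2 to align 4 for ack
  ack at 4 (size 4, align 4) → ends 8
  seq at 8 (size 2, align 2) → ends 10
  pad 6 to align 8 for version
  version at 16 (size 24, align 8) → ends 40
  length at 40 (size 1, align 1) → ends 41
  ttl at 41 (size 1, align 1) → ends 42
  port at 42 (size 2, align 2) → ends 44
  checksum at 44 (size 26, align 2) → ends 70
  src at 70 (size 2, align 2) → ends 72
  dst at 72 (size 1, align 1) → ends 73
  tail pad 7 to reach multiple of 8
  total 80 bytes, alignment 8
packed(1) layout:
  magic at 0 (size 2, align 1) → ends 2
  ack at 2 (size 4, align 1) → ends 6
  seq at 6 (size 2, align 1) → ends 8
  version at 8 (size 24, align 1) → ends 32
  length at 32 (size 1, align 1) → ends 33
  ttl at 33 (size 1, align 1) → ends 34
  port at 34 (size 2, align 1) → ends 36
  checksum at 36 (size 26, align 1) → ends 62
  src at 62 (size 2, align 1) → ends 64
  dst at 64 (size 1, align 1) → ends 65
  total 65 bytes, alignment 1
80 − 65 = 15

15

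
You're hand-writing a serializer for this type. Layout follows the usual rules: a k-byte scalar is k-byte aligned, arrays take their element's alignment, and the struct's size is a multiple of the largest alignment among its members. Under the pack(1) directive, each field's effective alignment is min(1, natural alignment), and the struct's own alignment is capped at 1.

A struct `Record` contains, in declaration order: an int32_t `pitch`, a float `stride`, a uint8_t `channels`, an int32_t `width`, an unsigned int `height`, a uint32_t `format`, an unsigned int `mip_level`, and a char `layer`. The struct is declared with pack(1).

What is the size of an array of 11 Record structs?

pitch at 0 (size 4, align 1) → ends 4
stride at 4 (size 4, align 1) → ends 8
channels at 8 (size 1, align 1) → ends 9
width at 9 (size 4, align 1) → ends 13
height at 13 (size 4, align 1) → ends 17
format at 17 (size 4, align 1) → ends 21
mip_level at 21 (size 4, align 1) → ends 25
layer at 25 (size 1, align 1) → ends 26
total 26 bytes, alignment 1
array of 11: 11 × 26 = 286

286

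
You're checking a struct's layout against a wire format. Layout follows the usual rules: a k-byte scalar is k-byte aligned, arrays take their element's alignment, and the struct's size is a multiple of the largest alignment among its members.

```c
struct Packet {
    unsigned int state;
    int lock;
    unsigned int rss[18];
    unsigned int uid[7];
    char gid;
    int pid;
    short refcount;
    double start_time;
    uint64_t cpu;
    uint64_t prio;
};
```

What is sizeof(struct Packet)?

144

0..4  state  (4B, 4-aligned)
4..8  lock  (4B, 4-aligned)
8..80  rss  (72B, 4-aligned)
80..108  uid  (28B, 4-aligned)
108..109  gid  (1B, 1-aligned)
109..112  -- padding (3B)
112..116  pid  (4B, 4-aligned)
116..118  refcount  (2B, 2-aligned)
118..120  -- padding (2B)
120..128  start_time  (8B, 8-aligned)
128..136  cpu  (8B, 8-aligned)
136..144  prio  (8B, 8-aligned)
sizeof = 144, alignof = 8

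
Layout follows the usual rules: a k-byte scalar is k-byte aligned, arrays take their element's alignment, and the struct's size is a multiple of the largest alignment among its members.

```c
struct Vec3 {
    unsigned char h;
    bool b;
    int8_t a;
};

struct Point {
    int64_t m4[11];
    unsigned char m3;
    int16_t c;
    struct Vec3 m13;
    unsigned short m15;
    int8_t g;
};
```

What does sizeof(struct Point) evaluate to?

104 bytes

Vec3: @0: h [1B, align 1] → 1; @1: b [1B, align 1] → 2; @2: a [1B, align 1] → 3; size 3, align 1
@0: m4 [88B, align 8] → 88
@88: m3 [1B, align 1] → 89
+1 pad (align 2)
@90: c [2B, align 2] → 92
@92: m13 [3B, align 1] → 95
+1 pad (align 2)
@96: m15 [2B, align 2] → 98
@98: g [1B, align 1] → 99
+5 tail pad (align 8)
size 104, align 8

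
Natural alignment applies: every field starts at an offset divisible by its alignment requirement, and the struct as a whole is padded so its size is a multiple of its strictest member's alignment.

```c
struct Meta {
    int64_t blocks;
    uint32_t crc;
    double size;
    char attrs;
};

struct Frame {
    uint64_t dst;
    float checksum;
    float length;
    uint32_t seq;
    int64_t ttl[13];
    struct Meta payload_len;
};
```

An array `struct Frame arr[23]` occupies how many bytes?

3680

Meta: @0: blocks [8B, align 8] → 8; @8: crc [4B, align 4] → 12; +4 pad (align 8); @16: size [8B, align 8] → 24; @24: attrs [1B, align 1] → 25; +7 tail pad (align 8); size 32, align 8
@0: dst [8B, align 8] → 8
@8: checksum [4B, align 4] → 12
@12: length [4B, align 4] → 16
@16: seq [4B, align 4] → 20
+4 pad (align 8)
@24: ttl [104B, align 8] → 128
@128: payload_len [32B, align 8] → 160
size 160, align 8
array of 23: 23 × 160 = 3680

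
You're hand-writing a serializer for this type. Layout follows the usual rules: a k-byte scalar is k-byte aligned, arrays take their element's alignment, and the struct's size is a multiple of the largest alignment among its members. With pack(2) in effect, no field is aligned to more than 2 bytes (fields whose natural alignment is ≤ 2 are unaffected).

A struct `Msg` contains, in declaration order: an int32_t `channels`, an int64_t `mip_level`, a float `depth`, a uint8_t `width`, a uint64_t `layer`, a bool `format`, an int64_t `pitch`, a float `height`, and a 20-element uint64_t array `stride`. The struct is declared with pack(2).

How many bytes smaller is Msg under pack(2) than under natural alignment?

16

natural layout:
  channels at 0 (size 4, align 4) → ends 4
  pad 4 to align 8 for mip_level
  mip_level at 8 (size 8, align 8) → ends 16
  depth at 16 (size 4, align 4) → ends 20
  width at 20 (size 1, align 1) → ends 21
  pad 3 to align 8 for layer
  layer at 24 (size 8, align 8) → ends 32
  format at 32 (size 1, align 1) → ends 33
  pad 7 to align 8 for pitch
  pitch at 40 (size 8, align 8) → ends 48
  height at 48 (size 4, align 4) → ends 52
  pad 4 to align 8 for stride
  stride at 56 (size 160, align 8) → ends 216
  total 216 bytes, alignment 8
packed(2) layout:
  channels at 0 (size 4, align 2) → ends 4
  mip_level at 4 (size 8, align 2) → ends 12
  depth at 12 (size 4, align 2) → ends 16
  width at 16 (size 1, align 1) → ends 17
  pad 1 to align 2 for layer
  layer at 18 (size 8, align 2) → ends 26
  format at 26 (size 1, align 1) → ends 27
  pad 1 to align 2 for pitch
  pitch at 28 (size 8, align 2) → ends 36
  height at 36 (size 4, align 2) → ends 40
  stride at 40 (size 160, align 2) → ends 200
  total 200 bytes, alignment 2
216 − 200 = 16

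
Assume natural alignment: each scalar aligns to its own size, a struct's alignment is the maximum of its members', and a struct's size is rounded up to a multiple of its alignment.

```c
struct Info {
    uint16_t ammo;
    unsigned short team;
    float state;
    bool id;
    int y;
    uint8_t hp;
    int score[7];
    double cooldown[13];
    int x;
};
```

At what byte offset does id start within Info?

@0: ammo [2B, align 2] → 2
@2: team [2B, align 2] → 4
@4: state [4B, align 4] → 8
@8: id [1B, align 1] → 9

8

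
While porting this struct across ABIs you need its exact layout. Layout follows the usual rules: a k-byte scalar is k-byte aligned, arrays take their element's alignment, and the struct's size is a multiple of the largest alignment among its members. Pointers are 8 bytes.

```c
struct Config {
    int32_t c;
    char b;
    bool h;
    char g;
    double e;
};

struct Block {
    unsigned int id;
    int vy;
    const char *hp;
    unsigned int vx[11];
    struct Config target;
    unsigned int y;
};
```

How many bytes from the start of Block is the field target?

64

Config: c at 0 (size 4, align 4) → ends 4; b at 4 (size 1, align 1) → ends 5; h at 5 (size 1, align 1) → ends 6; g at 6 (size 1, align 1) → ends 7; pad 1 to align 8 for e; e at 8 (size 8, align 8) → ends 16; total 16 bytes, alignment 8
id at 0 (size 4, align 4) → ends 4
vy at 4 (size 4, align 4) → ends 8
hp at 8 (size 8, align 8) → ends 16
vx at 16 (size 44, align 4) → ends 60
pad 4 to align 8 for target
target at 64 (size 16, align 8) → ends 80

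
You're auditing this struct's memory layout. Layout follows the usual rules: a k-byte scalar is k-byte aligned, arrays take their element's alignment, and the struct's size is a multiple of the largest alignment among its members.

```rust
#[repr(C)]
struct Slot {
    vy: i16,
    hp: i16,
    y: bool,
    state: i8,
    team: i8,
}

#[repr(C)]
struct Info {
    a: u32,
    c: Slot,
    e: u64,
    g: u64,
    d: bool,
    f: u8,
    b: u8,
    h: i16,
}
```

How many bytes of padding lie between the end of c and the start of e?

4

Slot: 0..2  vy  (2B, 2-aligned); 2..4  hp  (2B, 2-aligned); 4..5  y  (1B, 1-aligned); 5..6  state  (1B, 1-aligned); 6..7  team  (1B, 1-aligned); 7..8  -- tail padding (1B); sizeof = 8, alignof = 2
0..4  a  (4B, 4-aligned)
4..12  c  (8B, 2-aligned)
12..16  -- padding (4B)
16..24  e  (8B, 8-aligned)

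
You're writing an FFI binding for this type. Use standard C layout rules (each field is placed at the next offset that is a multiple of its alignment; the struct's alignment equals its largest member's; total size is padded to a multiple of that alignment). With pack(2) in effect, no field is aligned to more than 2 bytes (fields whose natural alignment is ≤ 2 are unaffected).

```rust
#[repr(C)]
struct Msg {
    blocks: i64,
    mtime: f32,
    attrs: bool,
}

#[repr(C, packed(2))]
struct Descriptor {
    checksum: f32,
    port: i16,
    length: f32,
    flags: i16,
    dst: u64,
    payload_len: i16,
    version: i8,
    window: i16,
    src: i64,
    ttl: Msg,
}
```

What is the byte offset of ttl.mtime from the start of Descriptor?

Msg: @0: blocks [8B, align 8] → 8; @8: mtime [4B, align 4] → 12; @12: attrs [1B, align 1] → 13; +3 tail pad (align 8); size 16, align 8
@0: checksum [4B, align 2] → 4
@4: port [2B, align 2] → 6
@6: length [4B, align 2] → 10
@10: flags [2B, align 2] → 12
@12: dst [8B, align 2] → 20
@20: payload_len [2B, align 2] → 22
@22: version [1B, align 1] → 23
+1 pad (align 2)
@24: window [2B, align 2] → 26
@26: src [8B, align 2] → 34
@34: ttl [16B, align 2] → 50
within Msg: mtime at 8
34 + 8 = 42

42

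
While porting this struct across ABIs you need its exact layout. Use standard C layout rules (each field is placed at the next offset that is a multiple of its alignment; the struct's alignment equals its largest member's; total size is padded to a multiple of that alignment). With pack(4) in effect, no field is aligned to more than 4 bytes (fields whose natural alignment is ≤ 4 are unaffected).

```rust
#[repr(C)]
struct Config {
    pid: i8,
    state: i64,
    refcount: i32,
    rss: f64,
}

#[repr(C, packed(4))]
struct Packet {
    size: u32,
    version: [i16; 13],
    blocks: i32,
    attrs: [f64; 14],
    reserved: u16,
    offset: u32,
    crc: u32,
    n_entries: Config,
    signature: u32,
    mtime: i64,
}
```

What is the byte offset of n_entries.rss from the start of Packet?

Config: pid at 0 (size 1, align 1) → ends 1; pad 7 to align 8 for state; state at 8 (size 8, align 8) → ends 16; refcount at 16 (size 4, align 4) → ends 20; pad 4 to align 8 for rss; rss at 24 (size 8, align 8) → ends 32; total 32 bytes, alignment 8
size at 0 (size 4, align 4) → ends 4
version at 4 (size 26, align 2) → ends 30
pad 2 to align 4 for blocks
blocks at 32 (size 4, align 4) → ends 36
attrs at 36 (size 112, align 4) → ends 148
reserved at 148 (size 2, align 2) → ends 150
pad 2 to align 4 for offset
offset at 152 (size 4, align 4) → ends 156
crc at 156 (size 4, align 4) → ends 160
n_entries at 160 (size 32, align 4) → ends 192
within Config: rss at 24
160 + 24 = 184

184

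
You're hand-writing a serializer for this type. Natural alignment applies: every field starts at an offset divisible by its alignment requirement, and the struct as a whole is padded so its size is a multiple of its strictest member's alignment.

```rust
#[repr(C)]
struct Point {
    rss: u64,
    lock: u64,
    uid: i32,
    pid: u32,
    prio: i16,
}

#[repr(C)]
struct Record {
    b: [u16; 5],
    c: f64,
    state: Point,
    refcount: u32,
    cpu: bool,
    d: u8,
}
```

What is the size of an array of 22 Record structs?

Point: rss at 0 (size 8, align 8) → ends 8; lock at 8 (size 8, align 8) → ends 16; uid at 16 (size 4, align 4) → ends 20; pid at 20 (size 4, align 4) → ends 24; prio at 24 (size 2, align 2) → ends 26; tail pad 6 to reach multiple of 8; total 32 bytes, alignment 8
b at 0 (size 10, align 2) → ends 10
pad 6 to align 8 for c
c at 16 (size 8, align 8) → ends 24
state at 24 (size 32, align 8) → ends 56
refcount at 56 (size 4, align 4) → ends 60
cpu at 60 (size 1, align 1) → ends 61
d at 61 (size 1, align 1) → ends 62
tail pad 2 to reach multiple of 8
total 64 bytes, alignment 8
array of 22: 22 × 64 = 1408

1408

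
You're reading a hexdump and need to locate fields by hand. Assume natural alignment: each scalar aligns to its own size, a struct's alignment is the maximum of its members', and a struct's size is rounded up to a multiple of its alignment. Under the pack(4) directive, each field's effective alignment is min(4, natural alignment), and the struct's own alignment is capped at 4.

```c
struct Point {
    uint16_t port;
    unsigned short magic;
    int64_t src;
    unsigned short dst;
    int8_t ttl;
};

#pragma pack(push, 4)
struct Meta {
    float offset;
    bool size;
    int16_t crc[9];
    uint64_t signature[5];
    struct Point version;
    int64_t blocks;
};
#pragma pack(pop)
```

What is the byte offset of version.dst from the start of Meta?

Point: 0..2  port  (2B, 2-aligned); 2..4  magic  (2B, 2-aligned); 4..8  -- padding (4B); 8..16  src  (8B, 8-aligned); 16..18  dst  (2B, 2-aligned); 18..19  ttl  (1B, 1-aligned); 19..24  -- tail padding (5B); sizeof = 24, alignof = 8
0..4  offset  (4B, 4-aligned)
4..5  size  (1B, 1-aligned)
5..6  -- padding (1B)
6..24  crc  (18B, 2-aligned)
24..64  signature  (40B, 4-aligned)
64..88  version  (24B, 4-aligned)
within Point: dst at 16
64 + 16 = 80

80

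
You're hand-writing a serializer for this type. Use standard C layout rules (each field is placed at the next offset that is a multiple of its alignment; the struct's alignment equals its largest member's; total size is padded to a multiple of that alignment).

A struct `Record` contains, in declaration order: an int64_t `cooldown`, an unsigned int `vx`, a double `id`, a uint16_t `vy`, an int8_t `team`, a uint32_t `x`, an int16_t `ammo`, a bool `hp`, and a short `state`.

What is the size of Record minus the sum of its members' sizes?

8

@0: cooldown [8B, align 8] → 8
@8: vx [4B, align 4] → 12
+4 pad (align 8)
@16: id [8B, align 8] → 24
@24: vy [2B, align 2] → 26
@26: team [1B, align 1] → 27
+1 pad (align 4)
@28: x [4B, align 4] → 32
@32: ammo [2B, align 2] → 34
@34: hp [1B, align 1] → 35
+1 pad (align 2)
@36: state [2B, align 2] → 38
+2 tail pad (align 8)
size 40, align 8
data bytes 32, size 40 → padding 8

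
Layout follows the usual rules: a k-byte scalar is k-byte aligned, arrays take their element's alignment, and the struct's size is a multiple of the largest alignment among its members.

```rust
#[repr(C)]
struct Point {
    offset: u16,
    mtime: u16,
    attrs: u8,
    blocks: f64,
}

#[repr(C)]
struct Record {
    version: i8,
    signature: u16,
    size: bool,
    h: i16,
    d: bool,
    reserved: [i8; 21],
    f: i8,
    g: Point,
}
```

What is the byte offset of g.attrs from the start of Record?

36

Point: @0: offset [2B, align 2] → 2; @2: mtime [2B, align 2] → 4; @4: attrs [1B, align 1] → 5; +3 pad (align 8); @8: blocks [8B, align 8] → 16; size 16, align 8
@0: version [1B, align 1] → 1
+1 pad (align 2)
@2: signature [2B, align 2] → 4
@4: size [1B, align 1] → 5
+1 pad (align 2)
@6: h [2B, align 2] → 8
@8: d [1B, align 1] → 9
@9: reserved [21B, align 1] → 30
@30: f [1B, align 1] → 31
+1 pad (align 8)
@32: g [16B, align 8] → 48
within Point: attrs at 4
32 + 4 = 36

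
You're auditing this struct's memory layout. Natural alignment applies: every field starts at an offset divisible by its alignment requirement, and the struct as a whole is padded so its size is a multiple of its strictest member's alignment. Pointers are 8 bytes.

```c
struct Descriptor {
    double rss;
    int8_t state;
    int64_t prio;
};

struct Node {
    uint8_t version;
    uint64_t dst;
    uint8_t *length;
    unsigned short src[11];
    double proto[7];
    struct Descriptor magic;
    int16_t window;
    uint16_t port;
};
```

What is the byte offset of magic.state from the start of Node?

112

Descriptor: rss at 0 (size 8, align 8) → ends 8; state at 8 (size 1, align 1) → ends 9; pad 7 to align 8 for prio; prio at 16 (size 8, align 8) → ends 24; total 24 bytes, alignment 8
version at 0 (size 1, align 1) → ends 1
pad 7 to align 8 for dst
dst at 8 (size 8, align 8) → ends 16
length at 16 (size 8, align 8) → ends 24
src at 24 (size 22, align 2) → ends 46
pad 2 to align 8 for proto
proto at 48 (size 56, align 8) → ends 104
magic at 104 (size 24, align 8) → ends 128
within Descriptor: state at 8
104 + 8 = 112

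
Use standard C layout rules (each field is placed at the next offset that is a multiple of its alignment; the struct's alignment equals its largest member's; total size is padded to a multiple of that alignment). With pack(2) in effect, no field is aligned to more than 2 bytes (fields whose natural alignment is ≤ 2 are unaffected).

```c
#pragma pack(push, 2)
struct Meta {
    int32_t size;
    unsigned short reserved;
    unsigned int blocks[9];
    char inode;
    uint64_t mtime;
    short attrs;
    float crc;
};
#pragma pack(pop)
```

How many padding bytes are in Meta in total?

1

0..4  size  (4B, 2-aligned)
4..6  reserved  (2B, 2-aligned)
6..42  blocks  (36B, 2-aligned)
42..43  inode  (1B, 1-aligned)
43..44  -- padding (1B)
44..52  mtime  (8B, 2-aligned)
52..54  attrs  (2B, 2-aligned)
54..58  crc  (4B, 2-aligned)
sizeof = 58, alignof = 2
data bytes 57, size 58 → padding 1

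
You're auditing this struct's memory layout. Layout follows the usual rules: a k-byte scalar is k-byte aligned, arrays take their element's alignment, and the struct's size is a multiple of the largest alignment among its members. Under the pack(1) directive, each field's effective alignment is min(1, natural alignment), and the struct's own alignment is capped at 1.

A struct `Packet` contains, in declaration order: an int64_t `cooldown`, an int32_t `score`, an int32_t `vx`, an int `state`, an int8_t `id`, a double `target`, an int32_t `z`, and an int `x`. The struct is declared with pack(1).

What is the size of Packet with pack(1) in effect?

37

cooldown at 0 (size 8, align 1) → ends 8
score at 8 (size 4, align 1) → ends 12
vx at 12 (size 4, align 1) → ends 16
state at 16 (size 4, align 1) → ends 20
id at 20 (size 1, align 1) → ends 21
target at 21 (size 8, align 1) → ends 29
z at 29 (size 4, align 1) → ends 33
x at 33 (size 4, align 1) → ends 37
total 37 bytes, alignment 1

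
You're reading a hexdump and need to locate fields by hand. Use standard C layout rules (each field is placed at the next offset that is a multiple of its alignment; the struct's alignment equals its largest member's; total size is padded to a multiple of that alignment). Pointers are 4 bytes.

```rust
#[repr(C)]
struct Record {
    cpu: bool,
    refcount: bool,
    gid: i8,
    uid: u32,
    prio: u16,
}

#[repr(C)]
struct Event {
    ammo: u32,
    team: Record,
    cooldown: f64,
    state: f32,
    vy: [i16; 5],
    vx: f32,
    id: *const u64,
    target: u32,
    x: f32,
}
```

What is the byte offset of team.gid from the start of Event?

6

Record: cpu at 0 (size 1, align 1) → ends 1; refcount at 1 (size 1, align 1) → ends 2; gid at 2 (size 1, align 1) → ends 3; pad 1 to align 4 for uid; uid at 4 (size 4, align 4) → ends 8; prio at 8 (size 2, align 2) → ends 10; tail pad 2 to reach multiple of 4; total 12 bytes, alignment 4
ammo at 0 (size 4, align 4) → ends 4
team at 4 (size 12, align 4) → ends 16
within Record: gid at 2
4 + 2 = 6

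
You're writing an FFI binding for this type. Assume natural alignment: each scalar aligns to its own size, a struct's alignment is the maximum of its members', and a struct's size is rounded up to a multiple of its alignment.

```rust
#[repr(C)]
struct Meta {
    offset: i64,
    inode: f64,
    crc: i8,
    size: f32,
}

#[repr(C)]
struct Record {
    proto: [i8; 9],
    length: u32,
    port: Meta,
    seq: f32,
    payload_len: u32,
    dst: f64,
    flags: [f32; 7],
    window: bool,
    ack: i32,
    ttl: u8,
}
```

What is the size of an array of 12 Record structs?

1152

Meta: @0: offset [8B, align 8] → 8; @8: inode [8B, align 8] → 16; @16: crc [1B, align 1] → 17; +3 pad (align 4); @20: size [4B, align 4] → 24; size 24, align 8
@0: proto [9B, align 1] → 9
+3 pad (align 4)
@12: length [4B, align 4] → 16
@16: port [24B, align 8] → 40
@40: seq [4B, align 4] → 44
@44: payload_len [4B, align 4] → 48
@48: dst [8B, align 8] → 56
@56: flags [28B, align 4] → 84
@84: window [1B, align 1] → 85
+3 pad (align 4)
@88: ack [4B, align 4] → 92
@92: ttl [1B, align 1] → 93
+3 tail pad (align 8)
size 96, align 8
array of 12: 12 × 96 = 1152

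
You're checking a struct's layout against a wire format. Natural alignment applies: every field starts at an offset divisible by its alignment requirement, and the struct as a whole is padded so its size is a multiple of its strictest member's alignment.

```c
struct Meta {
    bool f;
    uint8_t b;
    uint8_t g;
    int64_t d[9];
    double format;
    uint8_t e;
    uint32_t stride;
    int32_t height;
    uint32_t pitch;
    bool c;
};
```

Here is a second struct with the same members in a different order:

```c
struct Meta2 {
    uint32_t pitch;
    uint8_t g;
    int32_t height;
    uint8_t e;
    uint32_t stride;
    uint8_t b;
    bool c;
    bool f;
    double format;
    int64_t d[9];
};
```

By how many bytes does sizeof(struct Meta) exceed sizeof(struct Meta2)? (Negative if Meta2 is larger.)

f at 0 (size 1, align 1) → ends 1
b at 1 (size 1, align 1) → ends 2
g at 2 (size 1, align 1) → ends 3
pad 5 to align 8 for d
d at 8 (size 72, align 8) → ends 80
format at 80 (size 8, align 8) → ends 88
e at 88 (size 1, align 1) → ends 89
pad 3 to align 4 for stride
stride at 92 (size 4, align 4) → ends 96
height at 96 (size 4, align 4) → ends 100
pitch at 100 (size 4, align 4) → ends 104
c at 104 (size 1, align 1) → ends 105
tail pad 7 to reach multiple of 8
total 112 bytes, alignment 8
— Meta2 —
pitch at 0 (size 4, align 4) → ends 4
g at 4 (size 1, align 1) → ends 5
pad 3 to align 4 for height
height at 8 (size 4, align 4) → ends 12
e at 12 (size 1, align 1) → ends 13
pad 3 to align 4 for stride
stride at 16 (size 4, align 4) → ends 20
b at 20 (size 1, align 1) → ends 21
c at 21 (size 1, align 1) → ends 22
f at 22 (size 1, align 1) → ends 23
pad 1 to align 8 for format
format at 24 (size 8, align 8) → ends 32
d at 32 (size 72, align 8) → ends 104
total 104 bytes, alignment 8
112 − 104 = 8

8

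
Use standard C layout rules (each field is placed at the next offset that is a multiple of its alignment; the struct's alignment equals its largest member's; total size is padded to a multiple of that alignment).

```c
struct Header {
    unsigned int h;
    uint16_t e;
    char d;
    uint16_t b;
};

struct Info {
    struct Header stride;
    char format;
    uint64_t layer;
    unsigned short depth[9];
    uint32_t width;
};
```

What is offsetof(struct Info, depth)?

Header: h at 0 (size 4, align 4) → ends 4; e at 4 (size 2, align 2) → ends 6; d at 6 (size 1, align 1) → ends 7; pad 1 to align 2 for b; b at 8 (size 2, align 2) → ends 10; tail pad 2 to reach multiple of 4; total 12 bytes, alignment 4
stride at 0 (size 12, align 4) → ends 12
format at 12 (size 1, align 1) → ends 13
pad 3 to align 8 for layer
layer at 16 (size 8, align 8) → ends 24
depth at 24 (size 18, align 2) → ends 42

24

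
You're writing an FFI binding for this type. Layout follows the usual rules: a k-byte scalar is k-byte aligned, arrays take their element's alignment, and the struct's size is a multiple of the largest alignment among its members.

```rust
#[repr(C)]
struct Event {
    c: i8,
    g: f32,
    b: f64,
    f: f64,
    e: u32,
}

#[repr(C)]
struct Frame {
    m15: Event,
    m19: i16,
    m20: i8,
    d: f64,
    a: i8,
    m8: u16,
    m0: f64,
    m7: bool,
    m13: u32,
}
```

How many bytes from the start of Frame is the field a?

Event: 0..1  c  (1B, 1-aligned); 1..4  -- padding (3B); 4..8  g  (4B, 4-aligned); 8..16  b  (8B, 8-aligned); 16..24  f  (8B, 8-aligned); 24..28  e  (4B, 4-aligned); 28..32  -- tail padding (4B); sizeof = 32, alignof = 8
0..32  m15  (32B, 8-aligned)
32..34  m19  (2B, 2-aligned)
34..35  m20  (1B, 1-aligned)
35..40  -- padding (5B)
40..48  d  (8B, 8-aligned)
48..49  a  (1B, 1-aligned)

48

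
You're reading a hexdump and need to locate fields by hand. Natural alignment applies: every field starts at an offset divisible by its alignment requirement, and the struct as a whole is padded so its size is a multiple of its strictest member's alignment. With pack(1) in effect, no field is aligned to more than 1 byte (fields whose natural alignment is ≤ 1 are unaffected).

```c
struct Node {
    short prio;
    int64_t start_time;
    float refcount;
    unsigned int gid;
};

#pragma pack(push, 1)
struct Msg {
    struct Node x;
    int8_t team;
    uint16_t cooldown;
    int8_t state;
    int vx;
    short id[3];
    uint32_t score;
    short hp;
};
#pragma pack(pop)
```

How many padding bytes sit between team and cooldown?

Node: prio at 0 (size 2, align 2) → ends 2; pad 6 to align 8 for start_time; start_time at 8 (size 8, align 8) → ends 16; refcount at 16 (size 4, align 4) → ends 20; gid at 20 (size 4, align 4) → ends 24; total 24 bytes, alignment 8
x at 0 (size 24, align 1) → ends 24
team at 24 (size 1, align 1) → ends 25
cooldown at 25 (size 2, align 1) → ends 27

0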